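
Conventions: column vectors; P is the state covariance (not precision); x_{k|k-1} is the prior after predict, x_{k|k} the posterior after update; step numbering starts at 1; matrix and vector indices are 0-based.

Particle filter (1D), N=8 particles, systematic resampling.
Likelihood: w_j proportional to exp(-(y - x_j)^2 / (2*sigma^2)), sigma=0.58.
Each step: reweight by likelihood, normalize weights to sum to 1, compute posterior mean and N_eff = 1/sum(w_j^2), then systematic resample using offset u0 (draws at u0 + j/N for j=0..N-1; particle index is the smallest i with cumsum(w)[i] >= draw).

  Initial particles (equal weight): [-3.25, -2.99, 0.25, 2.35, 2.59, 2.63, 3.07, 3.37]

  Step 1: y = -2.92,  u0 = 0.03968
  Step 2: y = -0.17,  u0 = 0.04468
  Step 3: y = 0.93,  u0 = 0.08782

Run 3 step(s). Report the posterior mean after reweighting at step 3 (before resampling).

step 1: w=[0.4614, 0.5386, 0.0000, 0.0000, 0.0000, 0.0000, 0.0000, 0.0000]  mean=-3.1100  Neff=1.9882  idx=[0, 0, 0, 0, 1, 1, 1, 1]
step 2: w=[0.0232, 0.0232, 0.0232, 0.0232, 0.2268, 0.2268, 0.2268, 0.2268]  mean=-3.0141  Neff=4.8098  idx=[1, 4, 4, 5, 5, 6, 7, 7]
step 3: w=[0.0062, 0.1420, 0.1420, 0.1420, 0.1420, 0.1420, 0.1420, 0.1420]  mean=-2.9916  Neff=7.0858  idx=[1, 2, 3, 4, 5, 5, 6, 7]

post_mean = -2.9916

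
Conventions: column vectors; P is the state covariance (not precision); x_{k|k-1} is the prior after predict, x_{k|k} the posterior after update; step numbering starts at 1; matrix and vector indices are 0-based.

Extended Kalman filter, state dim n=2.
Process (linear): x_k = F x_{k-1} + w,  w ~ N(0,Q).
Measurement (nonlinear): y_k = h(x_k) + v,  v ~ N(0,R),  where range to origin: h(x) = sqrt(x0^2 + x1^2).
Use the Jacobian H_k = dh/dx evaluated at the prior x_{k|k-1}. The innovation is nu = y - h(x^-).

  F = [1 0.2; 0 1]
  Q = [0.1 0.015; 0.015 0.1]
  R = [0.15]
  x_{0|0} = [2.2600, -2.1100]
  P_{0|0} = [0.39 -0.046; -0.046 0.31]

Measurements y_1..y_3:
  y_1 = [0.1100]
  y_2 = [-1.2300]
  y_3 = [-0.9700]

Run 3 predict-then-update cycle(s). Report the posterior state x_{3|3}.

x_post = [-0.7482, -0.1760]

step 1: x^-=[1.8380, -2.1100]  P^-=[0.4840 0.0310; 0.0310 0.4100]  H_jac=[0.6568 -0.7540]  S=[0.5612]  K=[0.5248; -0.5146]  nu=[-2.6883]  x^+=[0.4272, -0.7267]  P^+=[0.3294 0.1826; 0.1826 0.2614]
step 2: x^-=[0.2818, -0.7267]  P^-=[0.5129 0.2498; 0.2498 0.3614]  H_jac=[0.3616 -0.9323]  S=[0.3627]  K=[-0.1308; -0.6798]  nu=[-2.0094]  x^+=[0.5448, 0.6393]  P^+=[0.5067 0.2176; 0.2176 0.1938]
step 3: x^-=[0.6726, 0.6393]  P^-=[0.7015 0.2713; 0.2713 0.2938]  H_jac=[0.7248 0.6889]  S=[0.9289]  K=[0.7486; 0.4296]  nu=[-1.8980]  x^+=[-0.7482, -0.1760]  P^+=[0.1809 -0.0274; -0.0274 0.1223]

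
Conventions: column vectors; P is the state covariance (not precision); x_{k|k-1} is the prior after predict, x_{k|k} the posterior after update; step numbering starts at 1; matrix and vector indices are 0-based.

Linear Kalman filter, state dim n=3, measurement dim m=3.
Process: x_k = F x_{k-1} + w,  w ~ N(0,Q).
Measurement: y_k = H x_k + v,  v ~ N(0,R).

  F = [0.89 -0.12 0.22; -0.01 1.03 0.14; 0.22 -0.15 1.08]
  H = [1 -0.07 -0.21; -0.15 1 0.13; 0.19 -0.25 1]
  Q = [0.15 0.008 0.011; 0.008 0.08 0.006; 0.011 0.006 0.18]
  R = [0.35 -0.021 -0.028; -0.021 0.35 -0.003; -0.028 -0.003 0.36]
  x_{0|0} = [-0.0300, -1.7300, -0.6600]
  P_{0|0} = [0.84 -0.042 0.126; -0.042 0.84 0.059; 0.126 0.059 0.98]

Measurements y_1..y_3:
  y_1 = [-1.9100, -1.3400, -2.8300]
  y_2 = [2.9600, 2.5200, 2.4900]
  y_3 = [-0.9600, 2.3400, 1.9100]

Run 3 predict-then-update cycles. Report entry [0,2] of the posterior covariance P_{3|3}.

P_post[0,2] = 0.0265

step 1: x^-=[0.0357, -1.8740, -0.4599]  P^-=[0.9301 -0.0839 0.5478; -0.0839 1.0080 0.0799; 0.5478 0.0799 1.4262]  S=[1.1319 -0.2838 0.4135; -0.2838 1.4276 -0.1065; 0.4135 -0.1065 2.0589]  K=[0.6499 0.0400 0.2336; 0.0550 0.7283 -0.0647; -0.0124 0.1814 0.7454]  nu=[-2.1735, 0.5991, -2.8454]  x^+=[-2.0177, -1.3731, -2.4452]  P^+=[0.2285 0.0301 0.0299; 0.0301 0.2544 0.0309; 0.0299 0.0309 0.2702]
step 2: x^-=[-2.1689, -1.7364, -2.8788]  P^-=[0.3514 0.0206 0.1449; 0.0206 0.3634 0.0482; 0.1449 0.0482 0.5141]  S=[0.6635 -0.0796 0.0700; -0.0796 0.7308 -0.0039; 0.0700 -0.0039 0.9385]  K=[0.4660 0.0335 0.1854; 0.0426 0.5061 -0.0424; 0.0068 0.1314 0.5643]  nu=[4.4028, 4.3053, 5.3468]  x^+=[1.0184, 0.4034, 0.7342]  P^+=[0.1646 0.0225 0.0279; 0.0225 0.1769 0.0220; 0.0279 0.0220 0.2028]
step 3: x^-=[1.0195, 0.5081, 0.9564]  P^-=[0.2978 0.0196 0.1156; 0.0196 0.2774 0.0386; 0.1156 0.0386 0.4331]  S=[0.6180 -0.0669 0.0477; -0.0669 0.6411 0.0028; 0.0477 0.0028 0.8440]  K=[0.4299 0.0284 0.1739; 0.0375 0.4401 -0.0356; 0.0079 0.1196 0.5269]  nu=[-1.7430, 1.8605, 0.8869]  x^+=[0.4771, 1.2299, 1.6325]  P^+=[0.1520 0.0197 0.0265; 0.0197 0.1538 0.0195; 0.0265 0.0195 0.1890]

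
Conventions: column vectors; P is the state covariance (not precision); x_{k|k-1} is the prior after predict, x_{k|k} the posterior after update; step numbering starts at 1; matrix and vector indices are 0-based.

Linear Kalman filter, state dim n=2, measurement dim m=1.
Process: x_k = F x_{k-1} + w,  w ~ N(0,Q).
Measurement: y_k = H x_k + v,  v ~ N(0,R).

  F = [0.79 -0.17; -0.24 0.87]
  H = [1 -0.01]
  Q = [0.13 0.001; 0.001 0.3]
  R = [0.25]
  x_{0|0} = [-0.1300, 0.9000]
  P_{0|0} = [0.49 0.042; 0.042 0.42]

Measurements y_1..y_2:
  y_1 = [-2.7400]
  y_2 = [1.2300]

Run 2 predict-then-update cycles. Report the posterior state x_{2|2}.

step 1: x^-=[-0.2557, 0.8142]  P^-=[0.4367 -0.1234; -0.1234 0.6286]  S=[0.6892]  K=[0.6354; -0.1882]  nu=[-2.4762]  x^+=[-1.8290, 1.2803]  P^+=[0.1584 -0.0410; -0.0410 0.6042]
step 2: x^-=[-1.6626, 1.5528]  P^-=[0.2574 -0.1483; -0.1483 0.7835]  S=[0.5104]  K=[0.5071; -0.3058]  nu=[2.9081]  x^+=[-0.1878, 0.6634]  P^+=[0.1261 -0.0691; -0.0691 0.7358]

x_post = [-0.1878, 0.6634]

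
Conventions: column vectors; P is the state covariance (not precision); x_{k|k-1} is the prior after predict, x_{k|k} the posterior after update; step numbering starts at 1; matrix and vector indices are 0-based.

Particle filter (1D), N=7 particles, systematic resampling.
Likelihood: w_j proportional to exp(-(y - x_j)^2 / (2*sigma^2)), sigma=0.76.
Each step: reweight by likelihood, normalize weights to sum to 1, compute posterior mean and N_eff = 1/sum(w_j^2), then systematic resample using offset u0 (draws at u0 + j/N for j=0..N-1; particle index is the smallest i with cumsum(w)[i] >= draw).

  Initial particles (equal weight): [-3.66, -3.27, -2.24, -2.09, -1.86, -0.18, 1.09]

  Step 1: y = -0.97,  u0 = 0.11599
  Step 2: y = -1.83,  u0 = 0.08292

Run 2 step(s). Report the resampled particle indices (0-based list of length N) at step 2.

step 1: w=[0.0011, 0.0060, 0.1448, 0.1975, 0.2948, 0.3409, 0.0149]  mean=-1.3544  Neff=3.7973  idx=[2, 3, 4, 4, 5, 5, 5]
step 2: w=[0.2114, 0.2306, 0.2443, 0.2443, 0.0232, 0.0232, 0.0232]  mean=-1.8766  Neff=4.5703  idx=[0, 1, 1, 2, 2, 3, 4]

resampled_idx = [0, 1, 1, 2, 2, 3, 4]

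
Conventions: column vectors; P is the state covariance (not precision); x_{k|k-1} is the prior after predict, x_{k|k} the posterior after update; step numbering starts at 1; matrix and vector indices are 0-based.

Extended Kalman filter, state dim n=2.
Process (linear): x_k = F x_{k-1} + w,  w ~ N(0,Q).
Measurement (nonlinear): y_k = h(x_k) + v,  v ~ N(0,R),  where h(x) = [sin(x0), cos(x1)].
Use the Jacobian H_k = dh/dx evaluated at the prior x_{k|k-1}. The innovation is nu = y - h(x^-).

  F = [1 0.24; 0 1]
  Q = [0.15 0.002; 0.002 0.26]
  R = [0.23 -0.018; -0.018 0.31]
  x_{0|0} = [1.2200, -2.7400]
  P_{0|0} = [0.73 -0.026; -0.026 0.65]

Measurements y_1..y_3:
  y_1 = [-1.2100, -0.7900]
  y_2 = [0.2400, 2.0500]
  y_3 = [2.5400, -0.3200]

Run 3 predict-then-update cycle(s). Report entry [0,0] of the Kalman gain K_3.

K[0,0] = 0.1575

step 1: x^-=[0.5624, -2.7400]  P^-=[0.9050 0.1320; 0.1320 0.9100]  H_jac=[0.8460 0.0000; 0.0000 0.3909]  S=[0.8777 0.0256; 0.0256 0.4490]  K=[0.8704 0.0652; 0.1043 0.7862]  nu=[-1.7432, 0.1304]  x^+=[-0.9464, -2.8192]  P^+=[0.2352 0.0116; 0.0116 0.6187]
step 2: x^-=[-1.6230, -2.8192]  P^-=[0.4265 0.1621; 0.1621 0.8787]  H_jac=[-0.0522 0.0000; 0.0000 0.3168]  S=[0.2312 -0.0207; -0.0207 0.3982]  K=[-0.0851 0.1246; 0.0261 0.7005]  nu=[1.2386, 2.9985]  x^+=[-1.3549, -0.6864]  P^+=[0.4182 0.1267; 0.1267 0.6839]
step 3: x^-=[-1.5196, -0.6864]  P^-=[0.6684 0.2928; 0.2928 0.9439]  H_jac=[0.0512 0.0000; 0.0000 0.6338]  S=[0.2318 -0.0085; -0.0085 0.6891]  K=[0.1575 0.2713; 0.0966 0.8693]  nu=[3.5387, -1.0935]  x^+=[-1.2588, -1.2953]  P^+=[0.6127 0.1282; 0.1282 0.4224]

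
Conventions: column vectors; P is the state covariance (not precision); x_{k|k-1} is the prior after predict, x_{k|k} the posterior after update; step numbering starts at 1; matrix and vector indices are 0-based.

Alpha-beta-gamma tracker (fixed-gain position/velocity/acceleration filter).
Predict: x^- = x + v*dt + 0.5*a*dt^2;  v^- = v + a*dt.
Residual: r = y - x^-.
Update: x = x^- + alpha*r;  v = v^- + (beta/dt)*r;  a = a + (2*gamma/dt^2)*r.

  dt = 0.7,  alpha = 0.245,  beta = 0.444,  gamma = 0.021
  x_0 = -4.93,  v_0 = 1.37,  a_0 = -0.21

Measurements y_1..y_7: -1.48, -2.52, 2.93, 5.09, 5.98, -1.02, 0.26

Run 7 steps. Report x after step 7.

step 1: x_pred=-4.0224  r=2.5424  x^+=-3.3995  v^+=2.8356  a^+=0.0079
step 2: x_pred=-1.4127  r=-1.1073  x^+=-1.6840  v^+=2.1388  a^+=-0.0870
step 3: x_pred=-0.2081  r=3.1381  x^+=0.5607  v^+=4.0684  a^+=0.1820
step 4: x_pred=3.4532  r=1.6368  x^+=3.8542  v^+=5.2340  a^+=0.3223
step 5: x_pred=7.5969  r=-1.6169  x^+=7.2008  v^+=4.4340  a^+=0.1837
step 6: x_pred=10.3496  r=-11.3696  x^+=7.5640  v^+=-2.6490  a^+=-0.7908
step 7: x_pred=5.5160  r=-5.2560  x^+=4.2283  v^+=-6.5364  a^+=-1.2414

x_post = 4.2283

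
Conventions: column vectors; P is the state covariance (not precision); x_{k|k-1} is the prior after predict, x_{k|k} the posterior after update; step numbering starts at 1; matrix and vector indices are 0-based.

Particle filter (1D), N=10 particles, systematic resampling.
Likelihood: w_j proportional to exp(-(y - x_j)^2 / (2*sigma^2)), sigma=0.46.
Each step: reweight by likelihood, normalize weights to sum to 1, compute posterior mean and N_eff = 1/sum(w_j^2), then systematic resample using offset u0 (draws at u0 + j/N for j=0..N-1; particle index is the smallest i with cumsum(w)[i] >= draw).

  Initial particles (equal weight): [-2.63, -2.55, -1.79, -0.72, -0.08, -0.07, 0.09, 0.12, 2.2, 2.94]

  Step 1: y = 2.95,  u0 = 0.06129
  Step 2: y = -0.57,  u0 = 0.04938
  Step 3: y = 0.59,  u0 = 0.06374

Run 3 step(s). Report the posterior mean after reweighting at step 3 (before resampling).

step 1: w=[0.0000, 0.0000, 0.0000, 0.0000, 0.0000, 0.0000, 0.0000, 0.0000, 0.2093, 0.7907]  mean=2.7851  Neff=1.4948  idx=[8, 8, 9, 9, 9, 9, 9, 9, 9, 9]
step 2: w=[0.5000, 0.5000, 0.0000, 0.0000, 0.0000, 0.0000, 0.0000, 0.0000, 0.0000, 0.0000]  mean=2.2001  Neff=2.0003  idx=[0, 0, 0, 0, 0, 1, 1, 1, 1, 1]
step 3: w=[0.1000, 0.1000, 0.1000, 0.1000, 0.1000, 0.1000, 0.1000, 0.1000, 0.1000, 0.1000]  mean=2.2000  Neff=10.0000  idx=[0, 1, 2, 3, 4, 5, 6, 7, 8, 9]

post_mean = 2.2000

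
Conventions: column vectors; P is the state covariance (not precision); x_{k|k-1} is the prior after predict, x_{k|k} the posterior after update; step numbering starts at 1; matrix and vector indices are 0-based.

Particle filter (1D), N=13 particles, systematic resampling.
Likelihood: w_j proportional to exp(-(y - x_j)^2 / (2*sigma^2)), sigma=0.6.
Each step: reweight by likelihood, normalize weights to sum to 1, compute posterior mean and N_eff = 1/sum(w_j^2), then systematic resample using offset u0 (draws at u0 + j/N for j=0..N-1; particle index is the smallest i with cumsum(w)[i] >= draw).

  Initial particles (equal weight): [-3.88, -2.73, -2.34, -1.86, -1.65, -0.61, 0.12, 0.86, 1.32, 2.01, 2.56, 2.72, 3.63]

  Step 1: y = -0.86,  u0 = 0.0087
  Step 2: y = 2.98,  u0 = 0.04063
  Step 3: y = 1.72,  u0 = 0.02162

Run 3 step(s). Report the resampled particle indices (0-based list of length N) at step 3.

resampled_idx = [0, 1, 2, 3, 4, 5, 6, 7, 8, 9, 10, 11, 12]

step 1: w=[0.0000, 0.0040, 0.0248, 0.1297, 0.2185, 0.4767, 0.1370, 0.0085, 0.0007, 0.0000, 0.0000, 0.0000, 0.0000]  mean=-0.9369  Neff=3.2124  idx=[2, 3, 4, 4, 4, 5, 5, 5, 5, 5, 5, 6, 6]
step 2: w=[0.0000, 0.0000, 0.0000, 0.0000, 0.0000, 0.0007, 0.0007, 0.0007, 0.0007, 0.0007, 0.0007, 0.4978, 0.4978]  mean=0.1168  Neff=2.0174  idx=[11, 11, 11, 11, 11, 11, 12, 12, 12, 12, 12, 12, 12]
step 3: w=[0.0769, 0.0769, 0.0769, 0.0769, 0.0769, 0.0769, 0.0769, 0.0769, 0.0769, 0.0769, 0.0769, 0.0769, 0.0769]  mean=0.1200  Neff=13.0000  idx=[0, 1, 2, 3, 4, 5, 6, 7, 8, 9, 10, 11, 12]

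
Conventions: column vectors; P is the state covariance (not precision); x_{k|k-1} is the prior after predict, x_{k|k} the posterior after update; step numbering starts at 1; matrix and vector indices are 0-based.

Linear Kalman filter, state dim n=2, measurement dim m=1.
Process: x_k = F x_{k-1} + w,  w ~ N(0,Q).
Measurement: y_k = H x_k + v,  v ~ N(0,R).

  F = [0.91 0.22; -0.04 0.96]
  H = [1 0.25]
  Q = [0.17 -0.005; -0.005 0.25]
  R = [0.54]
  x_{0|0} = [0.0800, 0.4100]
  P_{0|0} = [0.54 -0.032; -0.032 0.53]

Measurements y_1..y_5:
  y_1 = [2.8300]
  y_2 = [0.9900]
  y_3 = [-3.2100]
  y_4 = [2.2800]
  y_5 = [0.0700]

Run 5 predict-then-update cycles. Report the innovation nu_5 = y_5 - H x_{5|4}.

innov = [-0.5356]

step 1: x^-=[0.1630, 0.3904]  P^-=[0.6300 0.0596; 0.0596 0.7418]  S=[1.2462]  K=[0.5175; 0.1966]  nu=[2.5694]  x^+=[1.4927, 0.8956]  P^+=[0.2963 -0.0672; -0.0672 0.6936]
step 2: x^-=[1.5554, 0.8001]  P^-=[0.4220 0.0726; 0.0726 0.8948]  S=[1.0542]  K=[0.4175; 0.2811]  nu=[-0.7654]  x^+=[1.2358, 0.5850]  P^+=[0.2382 -0.0511; -0.0511 0.8116]
step 3: x^-=[1.2533, 0.5122]  P^-=[0.3861 0.1135; 0.1135 1.0022]  S=[1.0455]  K=[0.3964; 0.3482]  nu=[-4.5913]  x^+=[-0.5669, -1.0867]  P^+=[0.2218 -0.0308; -0.0308 0.8755]
step 4: x^-=[-0.7549, -1.0206]  P^-=[0.3837 0.1452; 0.1452 1.0595]  S=[1.0625]  K=[0.3953; 0.3859]  nu=[3.2901]  x^+=[0.5456, 0.2492]  P^+=[0.2177 -0.0169; -0.0169 0.9013]
step 5: x^-=[0.5513, 0.2174]  P^-=[0.3871 0.1628; 0.1628 1.0823]  S=[1.0762]  K=[0.3975; 0.4027]  nu=[-0.5356]  x^+=[0.3384, 0.0017]  P^+=[0.2170 -0.0095; -0.0095 0.9078]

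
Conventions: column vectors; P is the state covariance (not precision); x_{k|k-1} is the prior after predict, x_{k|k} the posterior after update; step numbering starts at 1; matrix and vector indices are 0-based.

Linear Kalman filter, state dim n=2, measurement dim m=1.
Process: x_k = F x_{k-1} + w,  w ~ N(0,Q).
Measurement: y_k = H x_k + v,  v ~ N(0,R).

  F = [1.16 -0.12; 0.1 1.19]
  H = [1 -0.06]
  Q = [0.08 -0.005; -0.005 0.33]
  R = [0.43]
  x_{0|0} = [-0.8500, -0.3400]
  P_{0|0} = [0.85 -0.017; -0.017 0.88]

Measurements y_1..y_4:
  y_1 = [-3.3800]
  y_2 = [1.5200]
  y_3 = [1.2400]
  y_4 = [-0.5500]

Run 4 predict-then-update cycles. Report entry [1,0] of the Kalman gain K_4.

step 1: x^-=[-0.9452, -0.4896]  P^-=[1.2412 -0.0553; -0.0553 1.5806]  S=[1.6835]  K=[0.7392; -0.0892]  nu=[-2.4642]  x^+=[-2.7668, -0.2698]  P^+=[0.3212 0.0557; 0.0557 1.5672]
step 2: x^-=[-3.1771, -0.5977]  P^-=[0.5193 -0.1153; -0.1153 2.5658]  S=[0.9724]  K=[0.5412; -0.2770]  nu=[4.6612]  x^+=[-0.6546, -1.8887]  P^+=[0.2345 0.0304; 0.0304 2.4912]
step 3: x^-=[-0.5327, -2.3130]  P^-=[0.4230 -0.2920; -0.2920 3.8674]  S=[0.9019]  K=[0.4884; -0.5810]  nu=[1.6339]  x^+=[0.2653, -3.2623]  P^+=[0.2078 -0.0360; -0.0360 3.5630]
step 4: x^-=[0.6992, -3.8556]  P^-=[0.4210 -0.5390; -0.5390 5.3690]  S=[0.9350]  K=[0.4849; -0.9210]  nu=[-1.4805]  x^+=[-0.0186, -2.4920]  P^+=[0.2012 -0.1215; -0.1215 4.5759]

K[1,0] = -0.9210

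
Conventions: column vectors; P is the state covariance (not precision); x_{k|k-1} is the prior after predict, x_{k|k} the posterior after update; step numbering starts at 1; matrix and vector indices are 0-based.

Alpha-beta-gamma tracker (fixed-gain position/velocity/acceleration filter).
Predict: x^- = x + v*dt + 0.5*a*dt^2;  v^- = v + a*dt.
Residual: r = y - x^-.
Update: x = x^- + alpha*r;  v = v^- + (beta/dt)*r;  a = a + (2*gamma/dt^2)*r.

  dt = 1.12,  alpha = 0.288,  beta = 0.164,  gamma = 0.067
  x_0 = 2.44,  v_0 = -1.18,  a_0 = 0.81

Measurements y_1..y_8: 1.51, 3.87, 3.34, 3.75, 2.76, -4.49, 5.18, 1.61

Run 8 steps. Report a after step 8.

step 1: x_pred=1.6264  r=-0.1164  x^+=1.5929  v^+=-0.2898  a^+=0.7976
step 2: x_pred=1.7685  r=2.1015  x^+=2.3737  v^+=0.9111  a^+=1.0221
step 3: x_pred=4.0352  r=-0.6952  x^+=3.8350  v^+=1.9540  a^+=0.9478
step 4: x_pred=6.6180  r=-2.8680  x^+=5.7920  v^+=2.5956  a^+=0.6414
step 5: x_pred=9.1014  r=-6.3414  x^+=7.2751  v^+=2.3854  a^+=-0.0360
step 6: x_pred=9.9242  r=-14.4142  x^+=5.7729  v^+=0.2345  a^+=-1.5758
step 7: x_pred=5.0472  r=0.1328  x^+=5.0854  v^+=-1.5109  a^+=-1.5616
step 8: x_pred=2.4137  r=-0.8037  x^+=2.1823  v^+=-3.3776  a^+=-1.6474

a_post = -1.6474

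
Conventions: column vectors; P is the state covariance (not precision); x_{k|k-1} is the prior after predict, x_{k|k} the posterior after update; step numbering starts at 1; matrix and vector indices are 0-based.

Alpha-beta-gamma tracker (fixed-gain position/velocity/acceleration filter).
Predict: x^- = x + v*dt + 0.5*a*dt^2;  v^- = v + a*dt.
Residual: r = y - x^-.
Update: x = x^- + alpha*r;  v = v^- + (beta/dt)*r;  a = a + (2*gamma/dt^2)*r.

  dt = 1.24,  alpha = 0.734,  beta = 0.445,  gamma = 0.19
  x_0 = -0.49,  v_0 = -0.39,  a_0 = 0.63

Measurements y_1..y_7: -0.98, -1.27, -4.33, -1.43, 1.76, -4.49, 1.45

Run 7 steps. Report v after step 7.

v_post = 0.8049

step 1: x_pred=-0.4893  r=-0.4907  x^+=-0.8495  v^+=0.2151  a^+=0.5087
step 2: x_pred=-0.1917  r=-1.0783  x^+=-0.9832  v^+=0.4589  a^+=0.2422
step 3: x_pred=-0.2279  r=-4.1021  x^+=-3.2388  v^+=-0.7129  a^+=-0.7716
step 4: x_pred=-4.7160  r=3.2860  x^+=-2.3041  v^+=-0.4904  a^+=0.0405
step 5: x_pred=-2.8810  r=4.6410  x^+=0.5255  v^+=1.2254  a^+=1.1875
step 6: x_pred=2.9579  r=-7.4479  x^+=-2.5089  v^+=0.0250  a^+=-0.6532
step 7: x_pred=-2.9800  r=4.4300  x^+=0.2716  v^+=0.8049  a^+=0.4416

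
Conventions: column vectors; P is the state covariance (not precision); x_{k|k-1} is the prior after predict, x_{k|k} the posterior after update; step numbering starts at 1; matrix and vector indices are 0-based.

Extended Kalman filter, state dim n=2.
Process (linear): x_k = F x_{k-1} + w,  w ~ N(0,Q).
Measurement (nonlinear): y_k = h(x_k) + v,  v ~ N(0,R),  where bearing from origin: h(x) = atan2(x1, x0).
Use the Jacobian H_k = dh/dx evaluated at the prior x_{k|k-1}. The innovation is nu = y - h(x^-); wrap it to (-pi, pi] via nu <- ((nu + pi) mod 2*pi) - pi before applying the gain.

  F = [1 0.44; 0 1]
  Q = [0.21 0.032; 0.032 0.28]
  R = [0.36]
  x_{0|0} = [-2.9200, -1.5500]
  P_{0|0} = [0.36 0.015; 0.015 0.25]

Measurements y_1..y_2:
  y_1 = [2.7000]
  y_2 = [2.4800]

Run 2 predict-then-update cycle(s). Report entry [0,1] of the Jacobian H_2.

step 1: x^-=[-3.6020, -1.5500]  P^-=[0.6316 0.1570; 0.1570 0.5300]  H_jac=[0.1008 -0.2342]  S=[0.3881]  K=[0.0693; -0.2791]  nu=[-0.8480]  x^+=[-3.6608, -1.3133]  P^+=[0.6297 0.1645; 0.1645 0.4998]
step 2: x^-=[-4.2386, -1.3133]  P^-=[1.0813 0.4164; 0.4164 0.7798]  H_jac=[0.0667 -0.2153]  S=[0.3890]  K=[-0.0450; -0.3601]  nu=[-0.9621]  x^+=[-4.1953, -0.9669]  P^+=[1.0805 0.4101; 0.4101 0.7293]

H_jac[0,1] = -0.2153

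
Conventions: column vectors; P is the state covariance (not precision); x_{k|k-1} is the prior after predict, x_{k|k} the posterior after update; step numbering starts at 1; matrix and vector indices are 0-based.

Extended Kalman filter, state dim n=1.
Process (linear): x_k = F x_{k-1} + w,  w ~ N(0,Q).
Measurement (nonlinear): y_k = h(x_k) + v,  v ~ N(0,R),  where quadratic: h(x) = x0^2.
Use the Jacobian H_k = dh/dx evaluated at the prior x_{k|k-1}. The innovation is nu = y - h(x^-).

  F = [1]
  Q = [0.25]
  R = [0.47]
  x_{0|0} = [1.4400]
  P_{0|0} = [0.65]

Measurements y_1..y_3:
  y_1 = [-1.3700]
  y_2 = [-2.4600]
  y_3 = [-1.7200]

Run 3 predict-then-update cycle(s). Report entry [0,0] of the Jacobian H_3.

H_jac[0,0] = -1.0268

step 1: x^-=[1.4400]  P^-=[0.9000]  H_jac=[2.8800]  S=[7.9350]  K=[0.3267]  nu=[-3.4436]  x^+=[0.3151]  P^+=[0.0533]
step 2: x^-=[0.3151]  P^-=[0.3033]  H_jac=[0.6303]  S=[0.5905]  K=[0.3237]  nu=[-2.5593]  x^+=[-0.5134]  P^+=[0.2414]
step 3: x^-=[-0.5134]  P^-=[0.4914]  H_jac=[-1.0268]  S=[0.9882]  K=[-0.5107]  nu=[-1.9836]  x^+=[0.4995]  P^+=[0.2337]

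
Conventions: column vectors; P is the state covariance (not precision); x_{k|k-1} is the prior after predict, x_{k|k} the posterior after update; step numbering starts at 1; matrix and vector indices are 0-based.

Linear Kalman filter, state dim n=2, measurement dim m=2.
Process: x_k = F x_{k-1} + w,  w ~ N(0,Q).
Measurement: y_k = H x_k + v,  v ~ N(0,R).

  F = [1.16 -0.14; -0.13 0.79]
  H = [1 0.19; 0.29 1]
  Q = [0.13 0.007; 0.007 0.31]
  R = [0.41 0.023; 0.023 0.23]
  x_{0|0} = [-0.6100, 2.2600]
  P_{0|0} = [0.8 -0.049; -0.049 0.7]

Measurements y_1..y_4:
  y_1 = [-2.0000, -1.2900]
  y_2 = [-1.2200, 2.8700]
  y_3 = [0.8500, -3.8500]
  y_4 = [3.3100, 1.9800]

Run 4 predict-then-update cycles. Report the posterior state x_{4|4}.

step 1: x^-=[-1.0240, 1.8647]  P^-=[1.2361 -0.2369; -0.2369 0.7705]  S=[1.5839 0.2780; 0.2780 0.9670]  K=[0.7687 -0.0952; -0.1943 0.7815]  nu=[-1.3303, -2.8577]  x^+=[-1.7746, -0.1103]  P^+=[0.3321 -0.1005; -0.1005 0.2044]
step 2: x^-=[-2.0431, 0.1436]  P^-=[0.6135 -0.1596; -0.1596 0.4638]  S=[0.9796 0.1206; 0.1206 0.6529]  K=[0.6057 -0.0839; -0.1553 0.6683]  nu=[0.7958, 3.3189]  x^+=[-1.8395, 2.2379]  P^+=[0.2618 -0.0813; -0.0813 0.1737]
step 3: x^-=[-2.4472, 2.0071]  P^-=[0.5121 -0.1277; -0.1277 0.4395]  S=[0.8895 0.1203; 0.1203 0.6386]  K=[0.5583 -0.0726; -0.1384 0.6564]  nu=[2.9158, -5.1474]  x^+=[-0.4458, -1.7755]  P^+=[0.2413 -0.0738; -0.0738 0.1692]
step 4: x^-=[-0.2685, -1.3447]  P^-=[0.4819 -0.1171; -0.1171 0.4348]  S=[0.8631 0.1218; 0.1218 0.6375]  K=[0.5422 -0.0681; -0.1323 0.6542]  nu=[3.8340, 3.4026]  x^+=[1.5787, 0.3740]  P^+=[0.2342 -0.0711; -0.0711 0.1680]

x_post = [1.5787, 0.3740]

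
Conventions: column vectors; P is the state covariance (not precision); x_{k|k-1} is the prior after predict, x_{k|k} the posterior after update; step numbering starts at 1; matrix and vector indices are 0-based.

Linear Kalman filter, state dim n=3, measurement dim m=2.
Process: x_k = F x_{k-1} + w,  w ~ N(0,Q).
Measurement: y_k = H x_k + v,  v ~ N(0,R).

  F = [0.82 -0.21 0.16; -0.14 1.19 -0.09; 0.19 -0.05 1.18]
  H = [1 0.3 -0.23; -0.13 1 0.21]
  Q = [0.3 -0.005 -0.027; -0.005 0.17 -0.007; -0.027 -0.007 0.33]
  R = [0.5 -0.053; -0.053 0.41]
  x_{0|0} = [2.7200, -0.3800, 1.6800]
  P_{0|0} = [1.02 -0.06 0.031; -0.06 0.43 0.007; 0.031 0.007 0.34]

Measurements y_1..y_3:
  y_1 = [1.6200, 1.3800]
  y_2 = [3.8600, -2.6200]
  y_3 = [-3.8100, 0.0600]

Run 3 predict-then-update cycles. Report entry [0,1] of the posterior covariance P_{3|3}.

step 1: x^-=[2.5790, -0.9842, 2.5182]  P^-=[1.0418 -0.2963 0.2346; -0.2963 0.8209 -0.1056; 0.2346 -0.1056 0.8555]  S=[1.3899 -0.1943; -0.1943 1.3061]  K=[0.6188 -0.2008; 0.0726 0.6518; 0.0093 0.0347]  nu=[-0.0846, 2.1706]  x^+=[2.0909, 0.4246, 2.5928]  P^+=[0.4088 -0.1123 0.2396; -0.1123 0.2770 -0.1344; 0.2396 -0.1344 0.8540]
step 2: x^-=[2.0402, -0.0208, 3.4355]  P^-=[0.7195 -0.2975 0.4834; -0.2975 0.6495 -0.3843; 0.4834 -0.3843 1.6599]  S=[1.0180 -0.1376; -0.1376 1.0344]  K=[0.4807 -0.2159; 0.0666 0.5961; -0.0268 -0.0988]  nu=[2.6162, -3.0554]  x^+=[3.9577, -1.6680, 3.6673]  P^+=[0.4074 -0.1595 0.4687; -0.1595 0.2883 -0.3246; 0.4687 -0.3246 1.6498]
step 3: x^-=[4.1824, -2.8691, 5.1628]  P^-=[0.8286 -0.4209 0.9147; -0.4209 0.7341 -0.7901; 0.9147 -0.7901 2.8941]  S=[0.9835 -0.1334; -0.1334 1.0134]  K=[0.4635 -0.2711; 0.0653 0.6233; -0.0286 -0.3010]  nu=[-5.9442, 2.3886]  x^+=[0.7800, -1.7683, 4.6140]  P^+=[0.5094 -0.2433 0.8274; -0.2433 0.3471 -0.6031; 0.8274 -0.6031 2.8038]

P_post[0,1] = -0.2433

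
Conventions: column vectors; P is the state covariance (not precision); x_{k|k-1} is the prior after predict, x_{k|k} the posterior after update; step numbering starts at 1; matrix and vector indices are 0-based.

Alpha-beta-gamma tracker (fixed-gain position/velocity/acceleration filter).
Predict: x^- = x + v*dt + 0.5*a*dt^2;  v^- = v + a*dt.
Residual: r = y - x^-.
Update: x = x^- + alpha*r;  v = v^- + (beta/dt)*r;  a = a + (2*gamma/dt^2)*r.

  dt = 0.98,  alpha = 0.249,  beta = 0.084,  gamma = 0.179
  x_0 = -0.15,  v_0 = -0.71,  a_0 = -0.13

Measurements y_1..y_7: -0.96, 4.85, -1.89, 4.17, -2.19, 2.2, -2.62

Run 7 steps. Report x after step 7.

x_post = 5.2803

step 1: x_pred=-0.9082  r=-0.0518  x^+=-0.9211  v^+=-0.8418  a^+=-0.1493
step 2: x_pred=-1.8178  r=6.6678  x^+=-0.1575  v^+=-0.4166  a^+=2.3362
step 3: x_pred=0.5560  r=-2.4460  x^+=-0.0530  v^+=1.6632  a^+=1.4244
step 4: x_pred=2.2609  r=1.9091  x^+=2.7363  v^+=3.2228  a^+=2.1361
step 5: x_pred=6.9203  r=-9.1103  x^+=4.6518  v^+=4.5352  a^+=-1.2599
step 6: x_pred=8.4913  r=-6.2913  x^+=6.9248  v^+=2.7612  a^+=-3.6051
step 7: x_pred=7.8997  r=-10.5197  x^+=5.2803  v^+=-1.6734  a^+=-7.5264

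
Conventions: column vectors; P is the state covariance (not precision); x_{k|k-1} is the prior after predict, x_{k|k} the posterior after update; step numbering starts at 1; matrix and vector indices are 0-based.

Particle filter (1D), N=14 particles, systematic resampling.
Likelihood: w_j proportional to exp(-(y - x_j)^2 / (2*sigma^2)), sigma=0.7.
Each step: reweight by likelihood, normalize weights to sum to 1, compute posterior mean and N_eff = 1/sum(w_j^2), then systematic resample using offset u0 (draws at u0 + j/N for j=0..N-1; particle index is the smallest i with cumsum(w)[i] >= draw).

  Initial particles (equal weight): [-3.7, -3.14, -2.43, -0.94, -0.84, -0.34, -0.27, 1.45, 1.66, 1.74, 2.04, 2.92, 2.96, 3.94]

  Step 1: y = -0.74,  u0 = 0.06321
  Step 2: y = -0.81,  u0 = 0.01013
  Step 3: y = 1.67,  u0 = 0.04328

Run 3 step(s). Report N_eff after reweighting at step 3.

N_eff = 7.0143

step 1: w=[0.0000, 0.0008, 0.0148, 0.2618, 0.2699, 0.2316, 0.2177, 0.0020, 0.0008, 0.0005, 0.0001, 0.0000, 0.0000, 0.0000]  mean=-0.6435  Neff=4.1214  idx=[3, 3, 3, 4, 4, 4, 4, 5, 5, 5, 5, 6, 6, 6]
step 2: w=[0.0795, 0.0795, 0.0795, 0.0808, 0.0808, 0.0808, 0.0808, 0.0645, 0.0645, 0.0645, 0.0645, 0.0601, 0.0601, 0.0601]  mean=-0.6321  Neff=13.7833  idx=[0, 1, 1, 2, 3, 4, 5, 6, 7, 8, 9, 10, 11, 12]
step 3: w=[0.0081, 0.0081, 0.0081, 0.0081, 0.0137, 0.0137, 0.0137, 0.0137, 0.1372, 0.1372, 0.1372, 0.1372, 0.1820, 0.1820]  mean=-0.3613  Neff=7.0143  idx=[4, 8, 8, 9, 9, 10, 10, 11, 11, 12, 12, 13, 13, 13]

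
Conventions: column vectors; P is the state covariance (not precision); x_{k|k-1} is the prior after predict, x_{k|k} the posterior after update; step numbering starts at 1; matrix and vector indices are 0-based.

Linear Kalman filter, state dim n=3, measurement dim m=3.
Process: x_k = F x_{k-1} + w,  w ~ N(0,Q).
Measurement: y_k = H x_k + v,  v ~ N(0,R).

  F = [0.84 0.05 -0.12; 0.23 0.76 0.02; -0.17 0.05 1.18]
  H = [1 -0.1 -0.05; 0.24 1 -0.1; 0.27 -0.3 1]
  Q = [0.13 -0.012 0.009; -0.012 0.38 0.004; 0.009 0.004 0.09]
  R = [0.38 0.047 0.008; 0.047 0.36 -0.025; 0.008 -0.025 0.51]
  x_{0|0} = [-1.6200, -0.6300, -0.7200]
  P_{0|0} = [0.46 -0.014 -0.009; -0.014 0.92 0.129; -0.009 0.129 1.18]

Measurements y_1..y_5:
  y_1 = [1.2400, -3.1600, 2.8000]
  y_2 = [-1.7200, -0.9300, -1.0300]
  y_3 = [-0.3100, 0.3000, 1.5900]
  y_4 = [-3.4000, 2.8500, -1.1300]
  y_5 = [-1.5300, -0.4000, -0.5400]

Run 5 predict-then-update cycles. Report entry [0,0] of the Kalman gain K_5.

step 1: x^-=[-1.3059, -0.8658, -0.6057]  P^-=[0.4730 0.0884 -0.2242; 0.0884 0.9351 0.1639; -0.2242 0.1639 1.7677]  S=[0.8731 0.1806 -0.1886; 0.1806 1.3605 -0.3131; -0.1886 -0.3131 2.1626]  K=[0.5252 0.0958 0.0028; -0.1543 0.7225 0.0482; -0.2439 0.1603 0.7686]  nu=[2.4290, -2.0414, 3.4986]  x^+=[-0.2159, -2.5468, 1.1637]  P^+=[0.2022 0.0056 -0.0497; 0.0056 0.2584 0.0813; -0.0497 0.0813 0.4238]
step 2: x^-=[-0.4484, -1.9620, 1.2825]  P^-=[0.2889 0.0327 -0.1250; 0.0327 0.5441 0.0750; -0.1250 0.0750 0.7161]  S=[0.6829 0.1084 -0.0738; 0.1084 0.9346 -0.1841; -0.0738 -0.1841 1.1783]  K=[0.4148 0.0723 -0.0109; -0.1308 0.6013 0.0183; -0.2023 0.1060 0.5638]  nu=[-1.4037, 1.2678, -2.7801]  x^+=[-0.9086, -1.0669, 0.1334]  P^+=[0.1589 0.0030 -0.0461; 0.0030 0.2148 0.0569; -0.0461 0.0569 0.3128]
step 3: x^-=[-0.8326, -1.0172, 0.2585]  P^-=[0.2560 0.0235 -0.1009; 0.0235 0.5150 0.0517; -0.1009 0.0517 0.5558]  S=[0.6485 0.0919 -0.0468; 0.0919 0.9011 -0.1821; -0.0468 -0.1821 1.0415]  K=[0.3893 0.0640 -0.0086; -0.1300 0.5861 0.0040; -0.1829 0.0885 0.4998]  nu=[0.4338, 1.5428, 1.2512]  x^+=[-0.5757, -0.1643, 0.9410]  P^+=[0.1489 0.0016 -0.0426; 0.0016 0.2093 0.0487; -0.0426 0.0487 0.2774]
step 4: x^-=[-0.6047, -0.2384, 1.2001]  P^-=[0.2477 0.0211 -0.0915; 0.0211 0.5105 0.0448; -0.0915 0.0448 0.5038]  S=[0.6394 0.0870 -0.0360; 0.0870 0.8954 -0.1816; -0.0360 -0.1816 0.9981]  K=[0.3825 0.0618 -0.0060; -0.1297 0.5831 -0.0014; -0.1740 0.0826 0.4753]  nu=[-2.7591, 3.3536, -2.2383]  x^+=[-1.4393, 2.0781, 0.8931]  P^+=[0.1463 0.0012 -0.0407; 0.0012 0.2082 0.0458; -0.0407 0.0458 0.2637]
step 5: x^-=[-1.2123, 1.2662, 1.4024]  P^-=[0.2453 0.0206 -0.0874; 0.0206 0.5095 0.0425; -0.0874 0.0425 0.4836]  S=[0.6366 0.0856 -0.0312; 0.0856 0.8941 -0.1811; -0.0312 -0.1811 0.9813]  K=[0.3804 0.0614 -0.0044; -0.1294 0.5823 -0.0034; -0.1699 0.0805 0.4652]  nu=[-0.1210, -1.2350, -1.2352]  x^+=[-1.3287, 0.5669, 0.7489]  P^+=[0.1456 0.0012 -0.0397; 0.0012 0.2078 0.0447; -0.0397 0.0447 0.2580]

K[0,0] = 0.3804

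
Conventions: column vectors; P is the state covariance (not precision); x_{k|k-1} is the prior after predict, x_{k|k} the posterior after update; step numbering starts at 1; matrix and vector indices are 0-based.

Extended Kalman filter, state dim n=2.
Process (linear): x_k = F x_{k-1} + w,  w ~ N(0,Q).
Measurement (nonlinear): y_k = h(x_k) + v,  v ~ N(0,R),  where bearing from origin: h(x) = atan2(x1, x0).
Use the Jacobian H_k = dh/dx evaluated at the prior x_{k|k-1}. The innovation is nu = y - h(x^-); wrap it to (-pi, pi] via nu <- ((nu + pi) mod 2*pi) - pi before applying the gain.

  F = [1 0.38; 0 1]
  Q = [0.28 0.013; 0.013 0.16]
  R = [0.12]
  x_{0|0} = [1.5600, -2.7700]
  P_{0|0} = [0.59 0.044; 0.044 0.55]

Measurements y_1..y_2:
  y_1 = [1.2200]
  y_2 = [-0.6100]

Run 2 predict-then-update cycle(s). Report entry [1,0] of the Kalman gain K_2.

step 1: x^-=[0.5074, -2.7700]  P^-=[0.9829 0.2660; 0.2660 0.7100]  H_jac=[0.3493 0.0640]  S=[0.2547]  K=[1.4146; 0.5431]  nu=[2.6096]  x^+=[4.1991, -1.3526]  P^+=[0.4731 0.0703; 0.0703 0.6349]
step 2: x^-=[3.6851, -1.3526]  P^-=[0.8982 0.3245; 0.3245 0.7949]  H_jac=[0.0878 0.2391]  S=[0.1860]  K=[0.8412; 1.1751]  nu=[-0.2582]  x^+=[3.4679, -1.6561]  P^+=[0.7666 0.1407; 0.1407 0.5380]

K[1,0] = 1.1751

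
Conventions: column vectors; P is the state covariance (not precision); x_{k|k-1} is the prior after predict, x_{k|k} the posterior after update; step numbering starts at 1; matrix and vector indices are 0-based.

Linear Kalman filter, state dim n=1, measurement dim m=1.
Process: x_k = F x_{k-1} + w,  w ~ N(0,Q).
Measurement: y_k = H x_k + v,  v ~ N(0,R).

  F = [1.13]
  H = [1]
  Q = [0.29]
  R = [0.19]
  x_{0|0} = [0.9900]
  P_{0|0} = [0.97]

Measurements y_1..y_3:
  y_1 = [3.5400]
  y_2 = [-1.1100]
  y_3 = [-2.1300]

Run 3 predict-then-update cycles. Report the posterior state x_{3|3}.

x_post = [-1.4471]

step 1: x^-=[1.1187]  P^-=[1.5286]  S=[1.7186]  K=[0.8894]  nu=[2.4213]  x^+=[3.2723]  P^+=[0.1690]
step 2: x^-=[3.6977]  P^-=[0.5058]  S=[0.6958]  K=[0.7269]  nu=[-4.8077]  x^+=[0.2028]  P^+=[0.1381]
step 3: x^-=[0.2292]  P^-=[0.4664]  S=[0.6564]  K=[0.7105]  nu=[-2.3592]  x^+=[-1.4471]  P^+=[0.1350]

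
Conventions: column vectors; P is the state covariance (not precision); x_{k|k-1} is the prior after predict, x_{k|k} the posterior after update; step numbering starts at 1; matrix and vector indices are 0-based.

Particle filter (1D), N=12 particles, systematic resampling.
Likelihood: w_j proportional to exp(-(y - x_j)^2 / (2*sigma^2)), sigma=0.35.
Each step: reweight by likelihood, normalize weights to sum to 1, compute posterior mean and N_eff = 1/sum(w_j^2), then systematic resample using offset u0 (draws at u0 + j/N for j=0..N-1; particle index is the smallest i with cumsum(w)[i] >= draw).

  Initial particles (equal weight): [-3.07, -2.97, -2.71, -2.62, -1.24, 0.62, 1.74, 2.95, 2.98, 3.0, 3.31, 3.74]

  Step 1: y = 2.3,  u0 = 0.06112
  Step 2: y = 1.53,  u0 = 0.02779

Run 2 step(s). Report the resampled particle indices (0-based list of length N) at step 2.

step 1: w=[0.0000, 0.0000, 0.0000, 0.0000, 0.0000, 0.0000, 0.3664, 0.2349, 0.1996, 0.1783, 0.0205, 0.0003]  mean=2.5292  Neff=3.8244  idx=[6, 6, 6, 6, 7, 7, 7, 8, 8, 9, 9, 9]
step 2: w=[0.2499, 0.2499, 0.2499, 0.2499, 0.0001, 0.0001, 0.0001, 0.0001, 0.0001, 0.0000, 0.0000, 0.0000]  mean=1.7406  Neff=4.0039  idx=[0, 0, 0, 1, 1, 1, 2, 2, 2, 3, 3, 3]

resampled_idx = [0, 0, 0, 1, 1, 1, 2, 2, 2, 3, 3, 3]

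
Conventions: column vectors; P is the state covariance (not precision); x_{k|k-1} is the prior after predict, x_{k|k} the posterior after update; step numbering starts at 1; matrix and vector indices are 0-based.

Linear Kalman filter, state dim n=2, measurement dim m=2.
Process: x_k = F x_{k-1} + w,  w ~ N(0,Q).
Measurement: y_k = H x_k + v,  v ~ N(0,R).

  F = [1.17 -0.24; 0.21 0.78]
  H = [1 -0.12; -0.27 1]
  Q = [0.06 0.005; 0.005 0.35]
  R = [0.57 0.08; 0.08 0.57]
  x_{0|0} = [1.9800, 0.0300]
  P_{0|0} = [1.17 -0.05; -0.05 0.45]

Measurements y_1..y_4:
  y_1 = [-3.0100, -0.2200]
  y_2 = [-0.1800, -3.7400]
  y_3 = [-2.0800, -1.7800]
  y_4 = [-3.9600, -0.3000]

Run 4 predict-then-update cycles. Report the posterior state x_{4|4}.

step 1: x^-=[2.3094, 0.4392]  P^-=[1.7156 0.1651; 0.1651 0.6590]  S=[2.2555 -0.2918; -0.2918 1.2649]  K=[0.7436 -0.0641; 0.1041 0.5098]  nu=[-5.2667, -0.0357]  x^+=[-1.6044, -0.1273]  P^+=[0.4356 0.1405; 0.1405 0.3368]
step 2: x^-=[-1.8466, -0.4362]  P^-=[0.5967 0.1701; 0.1701 0.6202]  S=[1.1348 0.0201; 0.0201 1.1418]  K=[0.5079 -0.0010; 0.0755 0.5016]  nu=[1.6143, -3.8024]  x^+=[-1.0228, -2.2217]  P^+=[0.3041 0.1221; 0.1221 0.3249]
step 3: x^-=[-0.6635, -1.9477]  P^-=[0.4263 0.1242; 0.1242 0.6011]  S=[0.9752 0.0210; 0.0210 1.1351]  K=[0.4219 0.0002; 0.0426 0.4992]  nu=[-1.6502, -0.0115]  x^+=[-1.3597, -2.0238]  P^+=[0.2528 0.1021; 0.1021 0.3155]
step 4: x^-=[-1.1052, -1.8641]  P^-=[0.3668 0.0961; 0.0961 0.5866]  S=[0.9222 0.0098; 0.0098 1.1314]  K=[0.3853 -0.0059; 0.0226 0.4953]  nu=[-3.0785, 1.2657]  x^+=[-2.2990, -1.3068]  P^+=[0.2299 0.0895; 0.0895 0.3083]

x_post = [-2.2990, -1.3068]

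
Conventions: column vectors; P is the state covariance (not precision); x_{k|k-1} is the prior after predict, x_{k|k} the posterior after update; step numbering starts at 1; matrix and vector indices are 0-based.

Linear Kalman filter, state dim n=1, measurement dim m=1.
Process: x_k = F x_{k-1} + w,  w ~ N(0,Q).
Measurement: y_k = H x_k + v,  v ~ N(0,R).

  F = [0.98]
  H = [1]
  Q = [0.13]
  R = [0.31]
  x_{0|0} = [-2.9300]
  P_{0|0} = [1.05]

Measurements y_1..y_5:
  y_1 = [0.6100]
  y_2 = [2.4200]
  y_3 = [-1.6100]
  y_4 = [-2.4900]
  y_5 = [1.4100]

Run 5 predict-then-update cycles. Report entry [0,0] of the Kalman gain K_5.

step 1: x^-=[-2.8714]  P^-=[1.1384]  S=[1.4484]  K=[0.7860]  nu=[3.4814]  x^+=[-0.1351]  P^+=[0.2437]
step 2: x^-=[-0.1324]  P^-=[0.3640]  S=[0.6740]  K=[0.5401]  nu=[2.5524]  x^+=[1.2460]  P^+=[0.1674]
step 3: x^-=[1.2211]  P^-=[0.2908]  S=[0.6008]  K=[0.4840]  nu=[-2.8311]  x^+=[-0.1492]  P^+=[0.1500]
step 4: x^-=[-0.1462]  P^-=[0.2741]  S=[0.5841]  K=[0.4693]  nu=[-2.3438]  x^+=[-1.2461]  P^+=[0.1455]
step 5: x^-=[-1.2211]  P^-=[0.2697]  S=[0.5797]  K=[0.4653]  nu=[2.6311]  x^+=[0.0030]  P^+=[0.1442]

K[0,0] = 0.4653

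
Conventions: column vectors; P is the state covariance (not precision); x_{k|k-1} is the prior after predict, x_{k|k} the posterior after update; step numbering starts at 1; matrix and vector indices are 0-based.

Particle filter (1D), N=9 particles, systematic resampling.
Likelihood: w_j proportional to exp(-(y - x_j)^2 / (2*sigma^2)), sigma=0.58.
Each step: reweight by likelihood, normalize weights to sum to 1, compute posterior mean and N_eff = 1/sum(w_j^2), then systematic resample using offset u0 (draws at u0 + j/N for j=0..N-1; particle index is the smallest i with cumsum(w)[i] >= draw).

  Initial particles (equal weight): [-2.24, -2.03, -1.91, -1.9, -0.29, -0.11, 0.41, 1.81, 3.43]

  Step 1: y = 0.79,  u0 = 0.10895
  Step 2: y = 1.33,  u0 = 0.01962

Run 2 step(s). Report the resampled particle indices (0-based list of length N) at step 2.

step 1: w=[0.0000, 0.0000, 0.0000, 0.0000, 0.1180, 0.2005, 0.5391, 0.1423, 0.0000]  mean=0.4224  Neff=2.7395  idx=[4, 5, 6, 6, 6, 6, 6, 7, 7]
step 2: w=[0.0070, 0.0158, 0.0978, 0.0978, 0.0978, 0.0978, 0.0978, 0.2442, 0.2442]  mean=1.0808  Neff=5.9744  idx=[1, 3, 4, 5, 6, 7, 7, 8, 8]

resampled_idx = [1, 3, 4, 5, 6, 7, 7, 8, 8]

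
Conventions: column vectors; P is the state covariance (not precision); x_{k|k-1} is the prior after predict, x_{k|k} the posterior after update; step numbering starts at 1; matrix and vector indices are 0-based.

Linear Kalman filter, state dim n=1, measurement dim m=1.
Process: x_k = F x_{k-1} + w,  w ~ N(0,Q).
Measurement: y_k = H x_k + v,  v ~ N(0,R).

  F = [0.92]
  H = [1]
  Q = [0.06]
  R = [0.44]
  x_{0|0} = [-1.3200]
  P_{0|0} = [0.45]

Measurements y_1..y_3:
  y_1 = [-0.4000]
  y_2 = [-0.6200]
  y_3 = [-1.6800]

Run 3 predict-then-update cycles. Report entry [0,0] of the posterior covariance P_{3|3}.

step 1: x^-=[-1.2144]  P^-=[0.4409]  S=[0.8809]  K=[0.5005]  nu=[0.8144]  x^+=[-0.8068]  P^+=[0.2202]
step 2: x^-=[-0.7422]  P^-=[0.2464]  S=[0.6864]  K=[0.3590]  nu=[0.1222]  x^+=[-0.6984]  P^+=[0.1579]
step 3: x^-=[-0.6425]  P^-=[0.1937]  S=[0.6337]  K=[0.3056]  nu=[-1.0375]  x^+=[-0.9596]  P^+=[0.1345]

P_post[0,0] = 0.1345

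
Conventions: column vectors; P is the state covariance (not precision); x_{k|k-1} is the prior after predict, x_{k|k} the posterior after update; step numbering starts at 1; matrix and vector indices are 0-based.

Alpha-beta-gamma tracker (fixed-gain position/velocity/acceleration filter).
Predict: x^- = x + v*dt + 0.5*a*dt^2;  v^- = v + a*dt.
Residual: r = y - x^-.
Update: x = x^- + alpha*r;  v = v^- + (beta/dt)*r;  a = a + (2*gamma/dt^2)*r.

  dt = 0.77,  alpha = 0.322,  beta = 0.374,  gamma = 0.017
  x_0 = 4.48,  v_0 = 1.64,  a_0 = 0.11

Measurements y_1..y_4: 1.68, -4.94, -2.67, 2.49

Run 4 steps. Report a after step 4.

step 1: x_pred=5.7754  r=-4.0954  x^+=4.4567  v^+=-0.2645  a^+=-0.1249
step 2: x_pred=4.2160  r=-9.1560  x^+=1.2678  v^+=-4.8078  a^+=-0.6499
step 3: x_pred=-2.6269  r=-0.0431  x^+=-2.6408  v^+=-5.3292  a^+=-0.6524
step 4: x_pred=-6.9377  r=9.4277  x^+=-3.9020  v^+=-1.2524  a^+=-0.1117

a_post = -0.1117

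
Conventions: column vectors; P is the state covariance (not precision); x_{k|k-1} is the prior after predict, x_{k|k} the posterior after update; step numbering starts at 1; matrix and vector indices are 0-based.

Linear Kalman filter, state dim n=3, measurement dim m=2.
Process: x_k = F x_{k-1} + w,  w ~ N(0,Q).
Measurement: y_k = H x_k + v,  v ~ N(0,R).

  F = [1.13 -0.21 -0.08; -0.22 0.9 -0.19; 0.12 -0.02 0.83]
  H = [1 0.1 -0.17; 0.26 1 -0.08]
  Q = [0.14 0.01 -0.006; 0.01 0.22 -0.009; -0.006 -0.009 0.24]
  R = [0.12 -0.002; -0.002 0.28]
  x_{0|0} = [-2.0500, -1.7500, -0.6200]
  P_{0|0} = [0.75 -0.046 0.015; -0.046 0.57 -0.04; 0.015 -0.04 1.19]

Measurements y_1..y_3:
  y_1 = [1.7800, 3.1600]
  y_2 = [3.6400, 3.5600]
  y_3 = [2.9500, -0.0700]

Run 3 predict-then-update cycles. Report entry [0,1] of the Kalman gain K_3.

K[0,1] = -0.1038

step 1: x^-=[-1.8994, -1.0062, -0.7256]  P^-=[1.1482 -0.3167 0.0421; -0.3167 0.7941 -0.2650; 0.0421 -0.2650 1.0754]  S=[1.2386 0.1076; 0.1076 1.0346]  K=[0.9057 -0.1150; -0.2187 0.7312; -0.1074 -0.3175]  nu=[3.6567, 4.6020]  x^+=[0.8832, 1.5591, -2.5797]  P^+=[0.1410 -0.0583 0.1544; -0.0583 0.2161 -0.0529; 0.1544 -0.0529 0.9494]
step 2: x^-=[0.8770, 1.6990, -2.0663]  P^-=[0.3336 -0.1422 0.1063; -0.1422 0.4902 -0.2443; 0.1063 -0.2443 0.9290]  S=[0.4291 0.0308; 0.0308 0.7595]  K=[0.7103 -0.1130; -0.1655 0.6293; -0.1503 -0.3771]  nu=[2.2419, 1.4677]  x^+=[2.3036, 2.2515, -2.9566]  P^+=[0.1123 -0.0521 0.1274; -0.0521 0.1842 -0.0738; 0.1274 -0.0738 0.8078]
step 3: x^-=[2.3668, 2.0814, -2.2226]  P^-=[0.2959 -0.1186 0.0899; -0.1186 0.4603 -0.2301; 0.0899 -0.2301 0.8263]  S=[0.3980 0.0403; 0.0403 0.7370]  K=[0.6860 -0.1038; -0.1464 0.6157; -0.1482 -0.3621]  nu=[-0.0027, -2.9445]  x^+=[2.6705, 0.2688, -1.1560]  P^+=[0.1065 -0.0492 0.1120; -0.0492 0.1796 -0.0729; 0.1120 -0.0729 0.7166]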